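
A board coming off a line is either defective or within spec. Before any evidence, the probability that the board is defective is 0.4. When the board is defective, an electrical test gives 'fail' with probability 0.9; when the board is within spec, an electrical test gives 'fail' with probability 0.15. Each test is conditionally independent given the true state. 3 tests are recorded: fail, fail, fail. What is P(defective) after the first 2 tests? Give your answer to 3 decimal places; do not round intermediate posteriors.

Each posterior becomes the prior for the next update.
After 'fail': P(defective) = 0.9·0.4000 / (0.9·0.4000 + 0.15·0.6000) ≈ 0.8000
After 'fail': P(defective) = 0.9·0.8000 / (0.9·0.8000 + 0.15·0.2000) ≈ 0.9600

0.960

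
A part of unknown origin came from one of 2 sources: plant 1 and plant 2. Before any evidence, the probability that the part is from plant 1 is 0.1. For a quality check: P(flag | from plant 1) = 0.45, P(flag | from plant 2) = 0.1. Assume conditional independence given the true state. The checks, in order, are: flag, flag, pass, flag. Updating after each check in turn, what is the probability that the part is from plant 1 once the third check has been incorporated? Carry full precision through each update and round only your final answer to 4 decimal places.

After 'flag': P(plant 1) = 0.45·0.1000 / (0.45·0.1000 + 0.1·0.9000) ≈ 0.3333
After 'flag': P(plant 1) = 0.45·0.3333 / (0.45·0.3333 + 0.1·0.6667) ≈ 0.6923
After 'pass': P(plant 1) = 0.55·0.6923 / (0.55·0.6923 + 0.9·0.3077) ≈ 0.5789

0.5789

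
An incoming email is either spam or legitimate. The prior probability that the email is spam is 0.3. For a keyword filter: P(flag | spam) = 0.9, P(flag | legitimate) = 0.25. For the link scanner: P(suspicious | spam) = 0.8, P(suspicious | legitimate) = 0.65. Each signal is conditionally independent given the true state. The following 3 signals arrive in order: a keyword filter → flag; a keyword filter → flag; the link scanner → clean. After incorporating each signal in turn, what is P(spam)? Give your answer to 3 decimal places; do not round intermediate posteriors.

After a keyword filter='flag': P(spam) = 0.9·0.3000 / (0.9·0.3000 + 0.25·0.7000) ≈ 0.6067
After a keyword filter='flag': P(spam) = 0.9·0.6067 / (0.9·0.6067 + 0.25·0.3933) ≈ 0.8474
After the link scanner='clean': P(spam) = 0.2·0.8474 / (0.2·0.8474 + 0.35·0.1526) ≈ 0.7604

0.760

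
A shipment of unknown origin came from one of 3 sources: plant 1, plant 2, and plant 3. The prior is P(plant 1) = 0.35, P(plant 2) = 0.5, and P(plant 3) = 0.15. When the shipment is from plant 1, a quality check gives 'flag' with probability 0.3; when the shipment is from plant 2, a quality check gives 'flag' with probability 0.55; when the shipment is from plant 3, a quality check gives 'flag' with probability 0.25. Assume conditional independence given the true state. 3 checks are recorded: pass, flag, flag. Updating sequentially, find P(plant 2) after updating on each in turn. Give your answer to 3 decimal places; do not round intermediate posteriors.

0.701

After 'pass': normaliser = 0.7·0.3500 + 0.45·0.5000 + 0.75·0.1500; P(plant 1) ≈ 0.4206, P(plant 2) ≈ 0.3863, P(plant 3) ≈ 0.1931
After 'flag': normaliser = 0.3·0.4206 + 0.55·0.3863 + 0.25·0.1931; P(plant 1) ≈ 0.3261, P(plant 2) ≈ 0.5491, P(plant 3) ≈ 0.1248
After 'flag': normaliser = 0.3·0.3261 + 0.55·0.5491 + 0.25·0.1248; P(plant 1) ≈ 0.2270, P(plant 2) ≈ 0.7006, P(plant 3) ≈ 0.0724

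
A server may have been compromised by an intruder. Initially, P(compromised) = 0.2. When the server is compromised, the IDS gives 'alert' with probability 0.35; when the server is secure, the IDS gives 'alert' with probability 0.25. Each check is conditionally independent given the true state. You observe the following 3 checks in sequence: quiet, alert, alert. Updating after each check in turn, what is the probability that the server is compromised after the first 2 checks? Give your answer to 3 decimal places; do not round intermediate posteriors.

0.233

After 'quiet': P(compromised) = 0.65·0.2000 / (0.65·0.2000 + 0.75·0.8000) ≈ 0.1781
After 'alert': P(compromised) = 0.35·0.1781 / (0.35·0.1781 + 0.25·0.8219) ≈ 0.2327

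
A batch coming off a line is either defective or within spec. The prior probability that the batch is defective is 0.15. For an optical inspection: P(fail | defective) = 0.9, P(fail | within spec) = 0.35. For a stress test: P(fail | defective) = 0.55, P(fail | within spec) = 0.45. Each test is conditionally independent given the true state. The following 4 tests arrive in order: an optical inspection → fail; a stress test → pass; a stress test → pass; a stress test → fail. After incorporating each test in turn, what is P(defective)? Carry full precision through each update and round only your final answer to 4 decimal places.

After an optical inspection='fail': P(defective) = 0.9·0.1500 / (0.9·0.1500 + 0.35·0.8500) ≈ 0.3121
After a stress test='pass': P(defective) = 0.45·0.3121 / (0.45·0.3121 + 0.55·0.6879) ≈ 0.2708
After a stress test='pass': P(defective) = 0.45·0.2708 / (0.45·0.2708 + 0.55·0.7292) ≈ 0.2330
After a stress test='fail': P(defective) = 0.55·0.2330 / (0.55·0.2330 + 0.45·0.7670) ≈ 0.2708

0.2708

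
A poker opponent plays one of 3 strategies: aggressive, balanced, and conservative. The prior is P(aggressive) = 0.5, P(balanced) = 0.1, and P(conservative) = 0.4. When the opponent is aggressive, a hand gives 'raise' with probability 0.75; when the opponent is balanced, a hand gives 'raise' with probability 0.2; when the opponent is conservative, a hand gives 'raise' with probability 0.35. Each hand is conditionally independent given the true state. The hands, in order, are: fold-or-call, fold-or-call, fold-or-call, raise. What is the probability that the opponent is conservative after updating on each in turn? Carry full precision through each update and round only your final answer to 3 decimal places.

0.705

Apply Bayes' rule sequentially, carrying P(conservative) forward.
After 'fold-or-call': normaliser = 0.25·0.5000 + 0.8·0.1000 + 0.65·0.4000; P(aggressive) ≈ 0.2688, P(balanced) ≈ 0.1720, P(conservative) ≈ 0.5591
After 'fold-or-call': normaliser = 0.25·0.2688 + 0.8·0.1720 + 0.65·0.5591; P(aggressive) ≈ 0.1183, P(balanced) ≈ 0.2422, P(conservative) ≈ 0.6395
After 'fold-or-call': normaliser = 0.25·0.1183 + 0.8·0.2422 + 0.65·0.6395; P(aggressive) ≈ 0.0463, P(balanced) ≈ 0.3032, P(conservative) ≈ 0.6505
After 'raise': normaliser = 0.75·0.0463 + 0.2·0.3032 + 0.35·0.6505; P(aggressive) ≈ 0.1074, P(balanced) ≈ 0.1877, P(conservative) ≈ 0.7049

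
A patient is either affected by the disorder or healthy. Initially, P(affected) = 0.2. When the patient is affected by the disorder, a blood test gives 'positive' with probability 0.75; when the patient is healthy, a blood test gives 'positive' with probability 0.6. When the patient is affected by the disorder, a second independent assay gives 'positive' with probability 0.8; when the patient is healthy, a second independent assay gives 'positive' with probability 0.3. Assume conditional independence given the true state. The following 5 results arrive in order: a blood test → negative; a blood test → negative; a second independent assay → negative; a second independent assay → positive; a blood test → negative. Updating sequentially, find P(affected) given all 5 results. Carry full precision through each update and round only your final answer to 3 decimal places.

Each posterior becomes the prior for the next update.
After a blood test='negative': P(affected) = 0.25·0.2000 / (0.25·0.2000 + 0.4·0.8000) ≈ 0.1351
After a blood test='negative': P(affected) = 0.25·0.1351 / (0.25·0.1351 + 0.4·0.8649) ≈ 0.0890
After a second independent assay='negative': P(affected) = 0.2·0.0890 / (0.2·0.0890 + 0.7·0.9110) ≈ 0.0271
After a second independent assay='positive': P(affected) = 0.8·0.0271 / (0.8·0.0271 + 0.3·0.9729) ≈ 0.0693
After a blood test='negative': P(affected) = 0.25·0.0693 / (0.25·0.0693 + 0.4·0.9307) ≈ 0.0444

0.044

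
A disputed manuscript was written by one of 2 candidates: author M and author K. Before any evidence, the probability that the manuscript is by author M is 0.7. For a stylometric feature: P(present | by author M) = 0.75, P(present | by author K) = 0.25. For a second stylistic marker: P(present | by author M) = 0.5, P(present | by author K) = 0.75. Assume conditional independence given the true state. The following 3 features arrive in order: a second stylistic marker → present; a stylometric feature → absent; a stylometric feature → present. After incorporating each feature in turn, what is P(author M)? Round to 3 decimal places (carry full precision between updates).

After a second stylistic marker='present': P(author M) = 0.5·0.7000 / (0.5·0.7000 + 0.75·0.3000) ≈ 0.6087
After a stylometric feature='absent': P(author M) = 0.25·0.6087 / (0.25·0.6087 + 0.75·0.3913) ≈ 0.3415
After a stylometric feature='present': P(author M) = 0.75·0.3415 / (0.75·0.3415 + 0.25·0.6585) ≈ 0.6087

0.609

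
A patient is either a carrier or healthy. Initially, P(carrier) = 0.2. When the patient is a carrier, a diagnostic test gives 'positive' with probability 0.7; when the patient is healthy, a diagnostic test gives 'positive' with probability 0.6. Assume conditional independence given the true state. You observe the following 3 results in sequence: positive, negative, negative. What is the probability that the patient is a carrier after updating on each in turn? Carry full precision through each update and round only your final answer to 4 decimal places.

Apply Bayes' rule sequentially, carrying P(carrier) forward.
After 'positive': P(carrier) = 0.7·0.2000 / (0.7·0.2000 + 0.6·0.8000) ≈ 0.2258
After 'negative': P(carrier) = 0.3·0.2258 / (0.3·0.2258 + 0.4·0.7742) ≈ 0.1795
After 'negative': P(carrier) = 0.3·0.1795 / (0.3·0.1795 + 0.4·0.8205) ≈ 0.1409

0.1409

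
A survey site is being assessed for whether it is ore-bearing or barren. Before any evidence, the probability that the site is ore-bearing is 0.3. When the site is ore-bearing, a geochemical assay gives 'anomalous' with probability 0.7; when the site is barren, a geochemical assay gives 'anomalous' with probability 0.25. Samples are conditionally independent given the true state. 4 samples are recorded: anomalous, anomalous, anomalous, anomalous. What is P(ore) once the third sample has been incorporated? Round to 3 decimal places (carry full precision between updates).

0.904

After 'anomalous': P(ore) = 0.7·0.3000 / (0.7·0.3000 + 0.25·0.7000) ≈ 0.5455
After 'anomalous': P(ore) = 0.7·0.5455 / (0.7·0.5455 + 0.25·0.4545) ≈ 0.7706
After 'anomalous': P(ore) = 0.7·0.7706 / (0.7·0.7706 + 0.25·0.2294) ≈ 0.9039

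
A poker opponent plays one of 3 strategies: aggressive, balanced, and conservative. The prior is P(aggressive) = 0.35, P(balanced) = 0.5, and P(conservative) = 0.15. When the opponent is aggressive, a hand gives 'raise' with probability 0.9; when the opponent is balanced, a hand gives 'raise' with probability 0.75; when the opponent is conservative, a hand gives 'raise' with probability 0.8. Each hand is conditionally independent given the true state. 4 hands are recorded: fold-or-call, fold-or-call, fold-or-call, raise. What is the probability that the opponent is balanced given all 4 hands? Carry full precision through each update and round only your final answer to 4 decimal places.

0.8213

After 'fold-or-call': normaliser = 0.1·0.3500 + 0.25·0.5000 + 0.2·0.1500; P(aggressive) ≈ 0.1842, P(balanced) ≈ 0.6579, P(conservative) ≈ 0.1579
After 'fold-or-call': normaliser = 0.1·0.1842 + 0.25·0.6579 + 0.2·0.1579; P(aggressive) ≈ 0.0859, P(balanced) ≈ 0.7669, P(conservative) ≈ 0.1472
After 'fold-or-call': normaliser = 0.1·0.0859 + 0.25·0.7669 + 0.2·0.1472; P(aggressive) ≈ 0.0374, P(balanced) ≈ 0.8344, P(conservative) ≈ 0.1282
After 'raise': normaliser = 0.9·0.0374 + 0.75·0.8344 + 0.8·0.1282; P(aggressive) ≈ 0.0442, P(balanced) ≈ 0.8213, P(conservative) ≈ 0.1346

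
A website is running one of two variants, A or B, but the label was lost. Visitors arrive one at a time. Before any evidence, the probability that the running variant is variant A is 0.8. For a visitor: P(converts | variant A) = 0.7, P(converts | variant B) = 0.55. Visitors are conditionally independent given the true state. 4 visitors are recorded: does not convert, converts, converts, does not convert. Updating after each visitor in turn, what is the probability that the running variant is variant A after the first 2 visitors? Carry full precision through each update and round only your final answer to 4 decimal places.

0.7724

After 'does not convert': P(A) = 0.3·0.8000 / (0.3·0.8000 + 0.45·0.2000) ≈ 0.7273
After 'converts': P(A) = 0.7·0.7273 / (0.7·0.7273 + 0.55·0.2727) ≈ 0.7724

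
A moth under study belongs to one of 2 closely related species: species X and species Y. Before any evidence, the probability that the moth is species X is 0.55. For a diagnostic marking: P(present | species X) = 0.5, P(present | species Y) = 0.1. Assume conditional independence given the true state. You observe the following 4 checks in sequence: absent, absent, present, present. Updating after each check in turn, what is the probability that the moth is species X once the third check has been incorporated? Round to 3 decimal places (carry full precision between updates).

After 'absent': P(species X) = 0.5·0.5500 / (0.5·0.5500 + 0.9·0.4500) ≈ 0.4044
After 'absent': P(species X) = 0.5·0.4044 / (0.5·0.4044 + 0.9·0.5956) ≈ 0.2739
After 'present': P(species X) = 0.5·0.2739 / (0.5·0.2739 + 0.1·0.7261) ≈ 0.6535

0.654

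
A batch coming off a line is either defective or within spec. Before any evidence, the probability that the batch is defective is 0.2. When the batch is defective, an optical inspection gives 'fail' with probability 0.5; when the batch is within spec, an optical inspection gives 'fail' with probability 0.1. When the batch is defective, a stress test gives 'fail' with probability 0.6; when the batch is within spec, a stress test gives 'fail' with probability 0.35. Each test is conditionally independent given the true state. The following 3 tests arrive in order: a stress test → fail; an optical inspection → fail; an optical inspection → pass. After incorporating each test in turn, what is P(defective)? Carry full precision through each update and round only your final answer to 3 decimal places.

After a stress test='fail': P(defective) = 0.6·0.2000 / (0.6·0.2000 + 0.35·0.8000) ≈ 0.3000
After an optical inspection='fail': P(defective) = 0.5·0.3000 / (0.5·0.3000 + 0.1·0.7000) ≈ 0.6818
After an optical inspection='pass': P(defective) = 0.5·0.6818 / (0.5·0.6818 + 0.9·0.3182) ≈ 0.5435

0.543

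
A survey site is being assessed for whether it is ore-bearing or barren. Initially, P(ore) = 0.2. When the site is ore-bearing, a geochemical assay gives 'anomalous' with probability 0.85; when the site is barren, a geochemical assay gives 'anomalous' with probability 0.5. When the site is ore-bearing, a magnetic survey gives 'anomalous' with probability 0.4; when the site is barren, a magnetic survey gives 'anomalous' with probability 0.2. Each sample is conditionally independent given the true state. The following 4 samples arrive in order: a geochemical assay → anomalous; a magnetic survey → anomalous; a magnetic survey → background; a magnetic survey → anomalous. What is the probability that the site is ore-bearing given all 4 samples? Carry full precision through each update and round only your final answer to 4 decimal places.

After a geochemical assay='anomalous': P(ore) = 0.85·0.2000 / (0.85·0.2000 + 0.5·0.8000) ≈ 0.2982
After a magnetic survey='anomalous': P(ore) = 0.4·0.2982 / (0.4·0.2982 + 0.2·0.7018) ≈ 0.4595
After a magnetic survey='background': P(ore) = 0.6·0.4595 / (0.6·0.4595 + 0.8·0.5405) ≈ 0.3893
After a magnetic survey='anomalous': P(ore) = 0.4·0.3893 / (0.4·0.3893 + 0.2·0.6107) ≈ 0.5604

0.5604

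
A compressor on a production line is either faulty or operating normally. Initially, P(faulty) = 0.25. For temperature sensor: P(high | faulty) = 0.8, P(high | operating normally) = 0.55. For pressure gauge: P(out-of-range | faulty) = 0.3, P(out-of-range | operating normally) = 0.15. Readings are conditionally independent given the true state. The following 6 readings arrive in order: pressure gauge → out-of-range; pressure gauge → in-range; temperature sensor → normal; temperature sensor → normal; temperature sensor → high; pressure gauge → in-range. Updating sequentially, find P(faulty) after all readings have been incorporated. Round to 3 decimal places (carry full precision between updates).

0.115

Apply Bayes' rule sequentially, carrying P(faulty) forward.
After pressure gauge='out-of-range': P(faulty) = 0.3·0.2500 / (0.3·0.2500 + 0.15·0.7500) ≈ 0.4000
After pressure gauge='in-range': P(faulty) = 0.7·0.4000 / (0.7·0.4000 + 0.85·0.6000) ≈ 0.3544
After temperature sensor='normal': P(faulty) = 0.2·0.3544 / (0.2·0.3544 + 0.45·0.6456) ≈ 0.1961
After temperature sensor='normal': P(faulty) = 0.2·0.1961 / (0.2·0.1961 + 0.45·0.8039) ≈ 0.0978
After temperature sensor='high': P(faulty) = 0.8·0.0978 / (0.8·0.0978 + 0.55·0.9022) ≈ 0.1363
After pressure gauge='in-range': P(faulty) = 0.7·0.1363 / (0.7·0.1363 + 0.85·0.8637) ≈ 0.1150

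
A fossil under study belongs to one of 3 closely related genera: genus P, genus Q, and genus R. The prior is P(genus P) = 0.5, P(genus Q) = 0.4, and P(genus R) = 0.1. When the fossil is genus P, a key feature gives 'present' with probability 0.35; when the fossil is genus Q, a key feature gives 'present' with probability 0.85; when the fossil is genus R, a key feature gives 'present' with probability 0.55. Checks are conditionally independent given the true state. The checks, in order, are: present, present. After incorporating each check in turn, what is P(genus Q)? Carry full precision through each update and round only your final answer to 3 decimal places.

Apply Bayes' rule sequentially, carrying P(genus Q) forward.
After 'present': normaliser = 0.35·0.5000 + 0.85·0.4000 + 0.55·0.1000; P(genus P) ≈ 0.3070, P(genus Q) ≈ 0.5965, P(genus R) ≈ 0.0965
After 'present': normaliser = 0.35·0.3070 + 0.85·0.5965 + 0.55·0.0965; P(genus P) ≈ 0.1610, P(genus Q) ≈ 0.7595, P(genus R) ≈ 0.0795

0.760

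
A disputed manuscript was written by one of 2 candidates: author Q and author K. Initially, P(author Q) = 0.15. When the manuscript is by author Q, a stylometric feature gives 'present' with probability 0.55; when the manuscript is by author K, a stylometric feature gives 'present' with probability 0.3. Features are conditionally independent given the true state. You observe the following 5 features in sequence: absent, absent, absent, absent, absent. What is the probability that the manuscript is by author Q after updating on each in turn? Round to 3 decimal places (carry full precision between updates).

After 'absent': P(author Q) = 0.45·0.1500 / (0.45·0.1500 + 0.7·0.8500) ≈ 0.1019
After 'absent': P(author Q) = 0.45·0.1019 / (0.45·0.1019 + 0.7·0.8981) ≈ 0.0680
After 'absent': P(author Q) = 0.45·0.0680 / (0.45·0.0680 + 0.7·0.9320) ≈ 0.0448
After 'absent': P(author Q) = 0.45·0.0448 / (0.45·0.0448 + 0.7·0.9552) ≈ 0.0293
After 'absent': P(author Q) = 0.45·0.0293 / (0.45·0.0293 + 0.7·0.9707) ≈ 0.0190

0.019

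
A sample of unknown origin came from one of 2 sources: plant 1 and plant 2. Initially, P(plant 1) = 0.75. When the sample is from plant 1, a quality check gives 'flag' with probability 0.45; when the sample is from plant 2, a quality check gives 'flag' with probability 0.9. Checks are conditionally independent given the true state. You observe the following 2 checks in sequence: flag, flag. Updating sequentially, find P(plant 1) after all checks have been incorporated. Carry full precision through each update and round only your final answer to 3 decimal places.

Each posterior becomes the prior for the next update.
After 'flag': P(plant 1) = 0.45·0.7500 / (0.45·0.7500 + 0.9·0.2500) ≈ 0.6000
After 'flag': P(plant 1) = 0.45·0.6000 / (0.45·0.6000 + 0.9·0.4000) ≈ 0.4286

0.429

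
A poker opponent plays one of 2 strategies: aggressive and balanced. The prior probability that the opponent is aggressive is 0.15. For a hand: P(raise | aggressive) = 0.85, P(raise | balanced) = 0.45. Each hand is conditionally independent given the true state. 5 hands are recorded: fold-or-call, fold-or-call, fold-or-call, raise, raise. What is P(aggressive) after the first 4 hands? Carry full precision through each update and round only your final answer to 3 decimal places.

After 'fold-or-call': P(aggressive) = 0.15·0.1500 / (0.15·0.1500 + 0.55·0.8500) ≈ 0.0459
After 'fold-or-call': P(aggressive) = 0.15·0.0459 / (0.15·0.0459 + 0.55·0.9541) ≈ 0.0130
After 'fold-or-call': P(aggressive) = 0.15·0.0130 / (0.15·0.0130 + 0.55·0.9870) ≈ 0.0036
After 'raise': P(aggressive) = 0.85·0.0036 / (0.85·0.0036 + 0.45·0.9964) ≈ 0.0067

0.007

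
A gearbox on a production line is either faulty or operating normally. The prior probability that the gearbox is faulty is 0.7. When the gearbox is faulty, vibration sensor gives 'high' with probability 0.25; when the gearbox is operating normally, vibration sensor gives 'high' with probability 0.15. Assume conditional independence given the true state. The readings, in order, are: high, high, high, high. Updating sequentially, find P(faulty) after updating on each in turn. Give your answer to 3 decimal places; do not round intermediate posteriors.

0.947

After 'high': P(faulty) = 0.25·0.7000 / (0.25·0.7000 + 0.15·0.3000) ≈ 0.7955
After 'high': P(faulty) = 0.25·0.7955 / (0.25·0.7955 + 0.15·0.2045) ≈ 0.8663
After 'high': P(faulty) = 0.25·0.8663 / (0.25·0.8663 + 0.15·0.1337) ≈ 0.9153
After 'high': P(faulty) = 0.25·0.9153 / (0.25·0.9153 + 0.15·0.0847) ≈ 0.9474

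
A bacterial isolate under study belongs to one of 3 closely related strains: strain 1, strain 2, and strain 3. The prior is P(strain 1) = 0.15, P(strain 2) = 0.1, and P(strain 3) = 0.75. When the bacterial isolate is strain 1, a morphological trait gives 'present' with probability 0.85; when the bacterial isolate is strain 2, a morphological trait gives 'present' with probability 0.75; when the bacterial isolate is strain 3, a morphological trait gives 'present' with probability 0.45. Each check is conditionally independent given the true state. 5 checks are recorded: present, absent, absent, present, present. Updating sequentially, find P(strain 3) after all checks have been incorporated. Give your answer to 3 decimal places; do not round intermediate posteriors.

Apply Bayes' rule sequentially, carrying P(strain 3) forward.
After 'present': normaliser = 0.85·0.1500 + 0.75·0.1000 + 0.45·0.7500; P(strain 1) ≈ 0.2361, P(strain 2) ≈ 0.1389, P(strain 3) ≈ 0.6250
After 'absent': normaliser = 0.15·0.2361 + 0.25·0.1389 + 0.55·0.6250; P(strain 1) ≈ 0.0856, P(strain 2) ≈ 0.0839, P(strain 3) ≈ 0.8305
After 'absent': normaliser = 0.15·0.0856 + 0.25·0.0839 + 0.55·0.8305; P(strain 1) ≈ 0.0262, P(strain 2) ≈ 0.0427, P(strain 3) ≈ 0.9311
After 'present': normaliser = 0.85·0.0262 + 0.75·0.0427 + 0.45·0.9311; P(strain 1) ≈ 0.0470, P(strain 2) ≈ 0.0677, P(strain 3) ≈ 0.8853
After 'present': normaliser = 0.85·0.0470 + 0.75·0.0677 + 0.45·0.8853; P(strain 1) ≈ 0.0817, P(strain 2) ≈ 0.1039, P(strain 3) ≈ 0.8145

0.814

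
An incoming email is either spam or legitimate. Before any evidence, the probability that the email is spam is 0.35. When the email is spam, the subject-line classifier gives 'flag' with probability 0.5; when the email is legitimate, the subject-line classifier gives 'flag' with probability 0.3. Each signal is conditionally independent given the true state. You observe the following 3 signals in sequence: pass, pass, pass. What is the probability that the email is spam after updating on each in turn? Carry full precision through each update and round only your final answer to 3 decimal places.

0.164

After 'pass': P(spam) = 0.5·0.3500 / (0.5·0.3500 + 0.7·0.6500) ≈ 0.2778
After 'pass': P(spam) = 0.5·0.2778 / (0.5·0.2778 + 0.7·0.7222) ≈ 0.2155
After 'pass': P(spam) = 0.5·0.2155 / (0.5·0.2155 + 0.7·0.7845) ≈ 0.1640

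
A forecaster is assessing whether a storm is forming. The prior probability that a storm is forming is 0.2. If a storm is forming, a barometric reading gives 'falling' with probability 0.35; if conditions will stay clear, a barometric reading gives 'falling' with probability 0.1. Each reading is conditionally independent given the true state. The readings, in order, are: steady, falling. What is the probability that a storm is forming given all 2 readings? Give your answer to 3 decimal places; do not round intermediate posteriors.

Apply Bayes' rule sequentially, carrying P(storm) forward.
After 'steady': P(storm) = 0.65·0.2000 / (0.65·0.2000 + 0.9·0.8000) ≈ 0.1529
After 'falling': P(storm) = 0.35·0.1529 / (0.35·0.1529 + 0.1·0.8471) ≈ 0.3872

0.387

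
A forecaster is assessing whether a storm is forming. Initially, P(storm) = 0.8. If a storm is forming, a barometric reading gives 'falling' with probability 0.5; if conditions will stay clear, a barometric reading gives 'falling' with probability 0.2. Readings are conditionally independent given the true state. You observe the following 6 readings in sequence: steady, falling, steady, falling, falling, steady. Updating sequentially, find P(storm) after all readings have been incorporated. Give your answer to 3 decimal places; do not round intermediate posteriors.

0.938

After 'steady': P(storm) = 0.5·0.8000 / (0.5·0.8000 + 0.8·0.2000) ≈ 0.7143
After 'falling': P(storm) = 0.5·0.7143 / (0.5·0.7143 + 0.2·0.2857) ≈ 0.8621
After 'steady': P(storm) = 0.5·0.8621 / (0.5·0.8621 + 0.8·0.1379) ≈ 0.7962
After 'falling': P(storm) = 0.5·0.7962 / (0.5·0.7962 + 0.2·0.2038) ≈ 0.9071
After 'falling': P(storm) = 0.5·0.9071 / (0.5·0.9071 + 0.2·0.0929) ≈ 0.9607
After 'steady': P(storm) = 0.5·0.9607 / (0.5·0.9607 + 0.8·0.0393) ≈ 0.9385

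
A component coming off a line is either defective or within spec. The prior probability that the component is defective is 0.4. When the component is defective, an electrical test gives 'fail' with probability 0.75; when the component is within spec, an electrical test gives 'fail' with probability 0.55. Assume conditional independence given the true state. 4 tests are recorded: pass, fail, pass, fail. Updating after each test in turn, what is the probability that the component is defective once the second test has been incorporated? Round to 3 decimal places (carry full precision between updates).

0.336

After 'pass': P(defective) = 0.25·0.4000 / (0.25·0.4000 + 0.45·0.6000) ≈ 0.2703
After 'fail': P(defective) = 0.75·0.2703 / (0.75·0.2703 + 0.55·0.7297) ≈ 0.3356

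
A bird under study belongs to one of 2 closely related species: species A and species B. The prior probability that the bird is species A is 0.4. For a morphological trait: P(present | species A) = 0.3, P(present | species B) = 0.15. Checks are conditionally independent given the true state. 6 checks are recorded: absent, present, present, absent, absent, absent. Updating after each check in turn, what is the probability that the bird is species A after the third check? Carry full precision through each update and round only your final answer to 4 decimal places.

0.6871

After 'absent': P(species A) = 0.7·0.4000 / (0.7·0.4000 + 0.85·0.6000) ≈ 0.3544
After 'present': P(species A) = 0.3·0.3544 / (0.3·0.3544 + 0.15·0.6456) ≈ 0.5234
After 'present': P(species A) = 0.3·0.5234 / (0.3·0.5234 + 0.15·0.4766) ≈ 0.6871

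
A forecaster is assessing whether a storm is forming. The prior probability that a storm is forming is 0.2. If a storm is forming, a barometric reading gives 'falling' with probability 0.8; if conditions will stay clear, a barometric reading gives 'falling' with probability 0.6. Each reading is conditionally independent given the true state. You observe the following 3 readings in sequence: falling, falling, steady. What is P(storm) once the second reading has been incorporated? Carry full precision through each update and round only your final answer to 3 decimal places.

Each posterior becomes the prior for the next update.
After 'falling': P(storm) = 0.8·0.2000 / (0.8·0.2000 + 0.6·0.8000) ≈ 0.2500
After 'falling': P(storm) = 0.8·0.2500 / (0.8·0.2500 + 0.6·0.7500) ≈ 0.3077

0.308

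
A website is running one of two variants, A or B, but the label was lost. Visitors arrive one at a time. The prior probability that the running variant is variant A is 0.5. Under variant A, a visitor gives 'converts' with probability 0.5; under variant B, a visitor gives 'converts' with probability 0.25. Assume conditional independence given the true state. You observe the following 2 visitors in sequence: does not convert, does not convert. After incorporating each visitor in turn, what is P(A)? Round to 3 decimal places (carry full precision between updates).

After 'does not convert': P(A) = 0.5·0.5000 / (0.5·0.5000 + 0.75·0.5000) ≈ 0.4000
After 'does not convert': P(A) = 0.5·0.4000 / (0.5·0.4000 + 0.75·0.6000) ≈ 0.3077

0.308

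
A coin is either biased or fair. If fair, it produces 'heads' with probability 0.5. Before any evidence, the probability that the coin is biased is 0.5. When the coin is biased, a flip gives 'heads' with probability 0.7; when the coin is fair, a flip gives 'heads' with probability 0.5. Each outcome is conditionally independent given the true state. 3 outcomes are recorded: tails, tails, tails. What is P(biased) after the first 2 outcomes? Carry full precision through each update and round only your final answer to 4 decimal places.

Each posterior becomes the prior for the next update.
After 'tails': P(biased) = 0.3·0.5000 / (0.3·0.5000 + 0.5·0.5000) ≈ 0.3750
After 'tails': P(biased) = 0.3·0.3750 / (0.3·0.3750 + 0.5·0.6250) ≈ 0.2647

0.2647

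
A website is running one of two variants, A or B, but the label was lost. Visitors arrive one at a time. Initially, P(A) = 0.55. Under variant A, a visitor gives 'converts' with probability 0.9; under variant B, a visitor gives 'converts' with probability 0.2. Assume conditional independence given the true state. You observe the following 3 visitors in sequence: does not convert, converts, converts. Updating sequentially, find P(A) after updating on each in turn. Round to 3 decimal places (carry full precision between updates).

0.756

After 'does not convert': P(A) = 0.1·0.5500 / (0.1·0.5500 + 0.8·0.4500) ≈ 0.1325
After 'converts': P(A) = 0.9·0.1325 / (0.9·0.1325 + 0.2·0.8675) ≈ 0.4074
After 'converts': P(A) = 0.9·0.4074 / (0.9·0.4074 + 0.2·0.5926) ≈ 0.7557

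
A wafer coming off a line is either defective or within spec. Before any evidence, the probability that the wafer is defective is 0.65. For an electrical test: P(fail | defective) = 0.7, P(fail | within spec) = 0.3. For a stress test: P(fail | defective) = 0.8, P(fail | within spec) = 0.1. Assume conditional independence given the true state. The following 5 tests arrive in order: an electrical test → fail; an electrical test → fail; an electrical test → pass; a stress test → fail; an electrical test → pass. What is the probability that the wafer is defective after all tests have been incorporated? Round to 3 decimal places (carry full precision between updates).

Each posterior becomes the prior for the next update.
After an electrical test='fail': P(defective) = 0.7·0.6500 / (0.7·0.6500 + 0.3·0.3500) ≈ 0.8125
After an electrical test='fail': P(defective) = 0.7·0.8125 / (0.7·0.8125 + 0.3·0.1875) ≈ 0.9100
After an electrical test='pass': P(defective) = 0.3·0.9100 / (0.3·0.9100 + 0.7·0.0900) ≈ 0.8125
After a stress test='fail': P(defective) = 0.8·0.8125 / (0.8·0.8125 + 0.1·0.1875) ≈ 0.9720
After an electrical test='pass': P(defective) = 0.3·0.9720 / (0.3·0.9720 + 0.7·0.0280) ≈ 0.9369

0.937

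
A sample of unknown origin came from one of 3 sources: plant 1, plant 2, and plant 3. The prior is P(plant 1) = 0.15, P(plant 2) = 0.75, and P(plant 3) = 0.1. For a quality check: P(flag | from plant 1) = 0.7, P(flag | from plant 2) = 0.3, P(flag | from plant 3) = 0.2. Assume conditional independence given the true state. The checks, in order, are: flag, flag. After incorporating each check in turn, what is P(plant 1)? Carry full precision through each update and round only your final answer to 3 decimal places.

After 'flag': normaliser = 0.7·0.1500 + 0.3·0.7500 + 0.2·0.1000; P(plant 1) ≈ 0.3000, P(plant 2) ≈ 0.6429, P(plant 3) ≈ 0.0571
After 'flag': normaliser = 0.7·0.3000 + 0.3·0.6429 + 0.2·0.0571; P(plant 1) ≈ 0.5069, P(plant 2) ≈ 0.4655, P(plant 3) ≈ 0.0276

0.507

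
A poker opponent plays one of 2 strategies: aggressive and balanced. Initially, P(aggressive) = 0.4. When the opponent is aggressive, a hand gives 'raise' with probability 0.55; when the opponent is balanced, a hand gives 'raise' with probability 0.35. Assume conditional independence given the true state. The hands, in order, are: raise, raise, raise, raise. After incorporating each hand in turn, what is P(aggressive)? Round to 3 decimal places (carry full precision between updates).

0.803

Each posterior becomes the prior for the next update.
After 'raise': P(aggressive) = 0.55·0.4000 / (0.55·0.4000 + 0.35·0.6000) ≈ 0.5116
After 'raise': P(aggressive) = 0.55·0.5116 / (0.55·0.5116 + 0.35·0.4884) ≈ 0.6221
After 'raise': P(aggressive) = 0.55·0.6221 / (0.55·0.6221 + 0.35·0.3779) ≈ 0.7212
After 'raise': P(aggressive) = 0.55·0.7212 / (0.55·0.7212 + 0.35·0.2788) ≈ 0.8026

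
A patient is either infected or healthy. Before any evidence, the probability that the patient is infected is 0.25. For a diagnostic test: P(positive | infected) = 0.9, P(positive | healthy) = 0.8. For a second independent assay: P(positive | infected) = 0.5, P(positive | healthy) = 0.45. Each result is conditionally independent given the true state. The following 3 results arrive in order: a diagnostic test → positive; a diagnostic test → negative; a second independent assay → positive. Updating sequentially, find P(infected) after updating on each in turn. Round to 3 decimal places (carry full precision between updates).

0.172

After a diagnostic test='positive': P(infected) = 0.9·0.2500 / (0.9·0.2500 + 0.8·0.7500) ≈ 0.2727
After a diagnostic test='negative': P(infected) = 0.1·0.2727 / (0.1·0.2727 + 0.2·0.7273) ≈ 0.1579
After a second independent assay='positive': P(infected) = 0.5·0.1579 / (0.5·0.1579 + 0.45·0.8421) ≈ 0.1724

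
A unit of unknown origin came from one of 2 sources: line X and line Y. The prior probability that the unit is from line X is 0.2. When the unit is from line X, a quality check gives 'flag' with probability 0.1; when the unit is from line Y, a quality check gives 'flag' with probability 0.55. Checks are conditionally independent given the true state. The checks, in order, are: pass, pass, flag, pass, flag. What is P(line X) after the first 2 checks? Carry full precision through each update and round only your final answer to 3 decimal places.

0.500

After 'pass': P(line X) = 0.9·0.2000 / (0.9·0.2000 + 0.45·0.8000) ≈ 0.3333
After 'pass': P(line X) = 0.9·0.3333 / (0.9·0.3333 + 0.45·0.6667) ≈ 0.5000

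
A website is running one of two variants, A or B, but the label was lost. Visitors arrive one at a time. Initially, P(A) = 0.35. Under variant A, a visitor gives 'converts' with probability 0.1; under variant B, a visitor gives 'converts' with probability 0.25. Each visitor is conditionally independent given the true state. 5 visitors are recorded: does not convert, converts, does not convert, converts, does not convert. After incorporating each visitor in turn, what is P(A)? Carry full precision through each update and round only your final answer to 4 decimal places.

After 'does not convert': P(A) = 0.9·0.3500 / (0.9·0.3500 + 0.75·0.6500) ≈ 0.3925
After 'converts': P(A) = 0.1·0.3925 / (0.1·0.3925 + 0.25·0.6075) ≈ 0.2054
After 'does not convert': P(A) = 0.9·0.2054 / (0.9·0.2054 + 0.75·0.7946) ≈ 0.2367
After 'converts': P(A) = 0.1·0.2367 / (0.1·0.2367 + 0.25·0.7633) ≈ 0.1104
After 'does not convert': P(A) = 0.9·0.1104 / (0.9·0.1104 + 0.75·0.8896) ≈ 0.1296

0.1296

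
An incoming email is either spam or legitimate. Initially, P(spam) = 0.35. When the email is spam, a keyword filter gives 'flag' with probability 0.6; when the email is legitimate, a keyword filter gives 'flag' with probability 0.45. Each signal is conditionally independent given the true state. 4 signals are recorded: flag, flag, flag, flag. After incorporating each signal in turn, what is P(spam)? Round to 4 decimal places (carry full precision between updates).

After 'flag': P(spam) = 0.6·0.3500 / (0.6·0.3500 + 0.45·0.6500) ≈ 0.4179
After 'flag': P(spam) = 0.6·0.4179 / (0.6·0.4179 + 0.45·0.5821) ≈ 0.4891
After 'flag': P(spam) = 0.6·0.4891 / (0.6·0.4891 + 0.45·0.5109) ≈ 0.5607
After 'flag': P(spam) = 0.6·0.5607 / (0.6·0.5607 + 0.45·0.4393) ≈ 0.6299

0.6299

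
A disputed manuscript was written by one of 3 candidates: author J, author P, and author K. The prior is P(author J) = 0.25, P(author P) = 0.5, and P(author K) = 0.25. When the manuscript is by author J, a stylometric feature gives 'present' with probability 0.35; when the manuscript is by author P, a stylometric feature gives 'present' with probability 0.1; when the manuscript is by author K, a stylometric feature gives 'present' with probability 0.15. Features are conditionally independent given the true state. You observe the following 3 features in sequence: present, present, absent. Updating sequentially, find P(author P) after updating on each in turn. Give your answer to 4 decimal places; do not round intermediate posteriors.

0.1542

After 'present': normaliser = 0.35·0.2500 + 0.1·0.5000 + 0.15·0.2500; P(author J) ≈ 0.5000, P(author P) ≈ 0.2857, P(author K) ≈ 0.2143
After 'present': normaliser = 0.35·0.5000 + 0.1·0.2857 + 0.15·0.2143; P(author J) ≈ 0.7424, P(author P) ≈ 0.1212, P(author K) ≈ 0.1364
After 'absent': normaliser = 0.65·0.7424 + 0.9·0.1212 + 0.85·0.1364; P(author J) ≈ 0.6820, P(author P) ≈ 0.1542, P(author K) ≈ 0.1638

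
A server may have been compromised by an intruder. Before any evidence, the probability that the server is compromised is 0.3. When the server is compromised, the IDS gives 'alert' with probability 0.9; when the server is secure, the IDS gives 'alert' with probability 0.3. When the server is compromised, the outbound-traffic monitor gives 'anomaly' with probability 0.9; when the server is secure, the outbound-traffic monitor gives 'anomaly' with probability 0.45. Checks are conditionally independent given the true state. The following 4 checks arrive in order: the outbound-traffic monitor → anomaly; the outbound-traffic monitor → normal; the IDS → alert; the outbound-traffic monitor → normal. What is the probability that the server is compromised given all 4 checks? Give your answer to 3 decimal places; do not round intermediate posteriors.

0.078

After the outbound-traffic monitor='anomaly': P(compromised) = 0.9·0.3000 / (0.9·0.3000 + 0.45·0.7000) ≈ 0.4615
After the outbound-traffic monitor='normal': P(compromised) = 0.1·0.4615 / (0.1·0.4615 + 0.55·0.5385) ≈ 0.1348
After the IDS='alert': P(compromised) = 0.9·0.1348 / (0.9·0.1348 + 0.3·0.8652) ≈ 0.3186
After the outbound-traffic monitor='normal': P(compromised) = 0.1·0.3186 / (0.1·0.3186 + 0.55·0.6814) ≈ 0.0783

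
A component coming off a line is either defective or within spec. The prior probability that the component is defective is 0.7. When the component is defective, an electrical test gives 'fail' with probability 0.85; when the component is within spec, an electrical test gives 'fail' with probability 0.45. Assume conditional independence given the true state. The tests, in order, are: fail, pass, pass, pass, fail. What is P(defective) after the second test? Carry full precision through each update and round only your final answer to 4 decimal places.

0.5459

After 'fail': P(defective) = 0.85·0.7000 / (0.85·0.7000 + 0.45·0.3000) ≈ 0.8151
After 'pass': P(defective) = 0.15·0.8151 / (0.15·0.8151 + 0.55·0.1849) ≈ 0.5459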